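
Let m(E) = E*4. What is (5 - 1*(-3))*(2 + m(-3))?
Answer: -80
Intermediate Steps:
m(E) = 4*E
(5 - 1*(-3))*(2 + m(-3)) = (5 - 1*(-3))*(2 + 4*(-3)) = (5 + 3)*(2 - 12) = 8*(-10) = -80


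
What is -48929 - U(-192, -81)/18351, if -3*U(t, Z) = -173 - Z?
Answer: -2693688329/55053 ≈ -48929.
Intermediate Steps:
U(t, Z) = 173/3 + Z/3 (U(t, Z) = -(-173 - Z)/3 = 173/3 + Z/3)
-48929 - U(-192, -81)/18351 = -48929 - (173/3 + (⅓)*(-81))/18351 = -48929 - (173/3 - 27)/18351 = -48929 - 92/(3*18351) = -48929 - 1*92/55053 = -48929 - 92/55053 = -2693688329/55053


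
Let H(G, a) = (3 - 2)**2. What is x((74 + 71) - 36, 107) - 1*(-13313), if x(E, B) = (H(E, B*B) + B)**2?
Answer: 24977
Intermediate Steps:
H(G, a) = 1 (H(G, a) = 1**2 = 1)
x(E, B) = (1 + B)**2
x((74 + 71) - 36, 107) - 1*(-13313) = (1 + 107)**2 - 1*(-13313) = 108**2 + 13313 = 11664 + 13313 = 24977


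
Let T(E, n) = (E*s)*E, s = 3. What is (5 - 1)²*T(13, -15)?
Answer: 8112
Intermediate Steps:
T(E, n) = 3*E² (T(E, n) = (E*3)*E = (3*E)*E = 3*E²)
(5 - 1)²*T(13, -15) = (5 - 1)²*(3*13²) = 4²*(3*169) = 16*507 = 8112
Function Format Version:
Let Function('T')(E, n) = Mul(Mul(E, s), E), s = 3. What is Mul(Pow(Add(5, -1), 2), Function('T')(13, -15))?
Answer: 8112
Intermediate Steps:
Function('T')(E, n) = Mul(3, Pow(E, 2)) (Function('T')(E, n) = Mul(Mul(E, 3), E) = Mul(Mul(3, E), E) = Mul(3, Pow(E, 2)))
Mul(Pow(Add(5, -1), 2), Function('T')(13, -15)) = Mul(Pow(Add(5, -1), 2), Mul(3, Pow(13, 2))) = Mul(Pow(4, 2), Mul(3, 169)) = Mul(16, 507) = 8112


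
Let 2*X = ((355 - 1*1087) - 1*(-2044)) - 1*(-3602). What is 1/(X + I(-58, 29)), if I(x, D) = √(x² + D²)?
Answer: 2457/6032644 - 29*√5/6032644 ≈ 0.00039653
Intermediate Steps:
I(x, D) = √(D² + x²)
X = 2457 (X = (((355 - 1*1087) - 1*(-2044)) - 1*(-3602))/2 = (((355 - 1087) + 2044) + 3602)/2 = ((-732 + 2044) + 3602)/2 = (1312 + 3602)/2 = (½)*4914 = 2457)
1/(X + I(-58, 29)) = 1/(2457 + √(29² + (-58)²)) = 1/(2457 + √(841 + 3364)) = 1/(2457 + √4205) = 1/(2457 + 29*√5)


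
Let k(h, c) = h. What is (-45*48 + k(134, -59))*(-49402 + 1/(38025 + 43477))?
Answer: 4078704506439/40751 ≈ 1.0009e+8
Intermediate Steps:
(-45*48 + k(134, -59))*(-49402 + 1/(38025 + 43477)) = (-45*48 + 134)*(-49402 + 1/(38025 + 43477)) = (-2160 + 134)*(-49402 + 1/81502) = -2026*(-49402 + 1/81502) = -2026*(-4026361803/81502) = 4078704506439/40751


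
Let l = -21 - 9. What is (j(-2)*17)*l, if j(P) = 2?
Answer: -1020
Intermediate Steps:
l = -30
(j(-2)*17)*l = (2*17)*(-30) = 34*(-30) = -1020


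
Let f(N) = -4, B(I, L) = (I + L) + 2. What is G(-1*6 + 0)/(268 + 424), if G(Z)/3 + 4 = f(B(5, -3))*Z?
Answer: 15/173 ≈ 0.086705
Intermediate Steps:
B(I, L) = 2 + I + L
G(Z) = -12 - 12*Z (G(Z) = -12 + 3*(-4*Z) = -12 - 12*Z)
G(-1*6 + 0)/(268 + 424) = (-12 - 12*(-1*6 + 0))/(268 + 424) = (-12 - 12*(-6 + 0))/692 = (-12 - 12*(-6))*(1/692) = (-12 + 72)*(1/692) = 60*(1/692) = 15/173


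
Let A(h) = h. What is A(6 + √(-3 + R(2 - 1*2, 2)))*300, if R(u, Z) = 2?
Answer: 1800 + 300*I ≈ 1800.0 + 300.0*I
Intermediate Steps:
A(6 + √(-3 + R(2 - 1*2, 2)))*300 = (6 + √(-3 + 2))*300 = (6 + √(-1))*300 = (6 + I)*300 = 1800 + 300*I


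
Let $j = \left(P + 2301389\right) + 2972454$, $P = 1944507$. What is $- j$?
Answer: $-7218350$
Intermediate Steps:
$j = 7218350$ ($j = \left(1944507 + 2301389\right) + 2972454 = 4245896 + 2972454 = 7218350$)
$- j = \left(-1\right) 7218350 = -7218350$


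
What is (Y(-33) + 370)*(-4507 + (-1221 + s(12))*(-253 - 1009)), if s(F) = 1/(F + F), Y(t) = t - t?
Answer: 3410680165/6 ≈ 5.6845e+8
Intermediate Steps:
Y(t) = 0
s(F) = 1/(2*F)
(Y(-33) + 370)*(-4507 + (-1221 + s(12))*(-253 - 1009)) = (0 + 370)*(-4507 + (-1221 + (½)/12)*(-253 - 1009)) = 370*(-4507 + (-1221 + (½)*(1/12))*(-1262)) = 370*(-4507 + (-1221 + 1/24)*(-1262)) = 370*(-4507 - 29303/24*(-1262)) = 370*(-4507 + 18490193/12) = 370*(18436109/12) = 3410680165/6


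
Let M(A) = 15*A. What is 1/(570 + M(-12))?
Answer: 1/390 ≈ 0.0025641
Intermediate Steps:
1/(570 + M(-12)) = 1/(570 + 15*(-12)) = 1/(570 - 180) = 1/390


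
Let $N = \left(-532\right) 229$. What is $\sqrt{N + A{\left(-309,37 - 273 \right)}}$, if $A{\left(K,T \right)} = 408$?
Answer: $2 i \sqrt{30355} \approx 348.45 i$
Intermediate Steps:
$N = -121828$
$\sqrt{N + A{\left(-309,37 - 273 \right)}} = \sqrt{-121828 + 408} = \sqrt{-121420} = 2 i \sqrt{30355}$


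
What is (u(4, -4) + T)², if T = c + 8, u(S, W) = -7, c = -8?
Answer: 49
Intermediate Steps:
T = 0 (T = -8 + 8 = 0)
(u(4, -4) + T)² = (-7 + 0)² = (-7)² = 49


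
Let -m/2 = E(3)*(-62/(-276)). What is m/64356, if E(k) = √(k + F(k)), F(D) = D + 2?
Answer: -√2/71622 ≈ -1.9746e-5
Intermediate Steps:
F(D) = 2 + D
E(k) = √(2 + 2*k) (E(k) = √(k + (2 + k)) = √(2 + 2*k))
m = -62*√2/69 (m = -2*√(2 + 2*3)*(-62/(-276)) = -2*√(2 + 6)*(-62*(-1/276)) = -2*√8*31/138 = -2*2*√2*31/138 = -62*√2/69 ≈ -1.2707)
m/64356 = -62*√2/69/64356 = -62*√2/69*(1/64356) = -√2/71622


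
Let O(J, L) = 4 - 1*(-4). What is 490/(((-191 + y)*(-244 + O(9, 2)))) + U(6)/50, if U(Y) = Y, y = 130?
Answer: 27719/179950 ≈ 0.15404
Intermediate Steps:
O(J, L) = 8 (O(J, L) = 4 + 4 = 8)
490/(((-191 + y)*(-244 + O(9, 2)))) + U(6)/50 = 490/(((-191 + 130)*(-244 + 8))) + 6/50 = 490/((-61*(-236))) + 6*(1/50) = 490/14396 + 3/25 = 490*(1/14396) + 3/25 = 245/7198 + 3/25 = 27719/179950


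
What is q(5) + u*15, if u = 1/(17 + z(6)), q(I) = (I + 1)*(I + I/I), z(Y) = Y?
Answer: 843/23 ≈ 36.652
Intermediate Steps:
q(I) = (1 + I)² (q(I) = (1 + I)*(I + 1) = (1 + I)*(1 + I) = (1 + I)²)
u = 1/23 (u = 1/(17 + 6) = 1/23 ≈ 0.043478)
q(5) + u*15 = (1 + 5² + 2*5) + (1/23)*15 = (1 + 25 + 10) + 15/23 = 36 + 15/23 = 843/23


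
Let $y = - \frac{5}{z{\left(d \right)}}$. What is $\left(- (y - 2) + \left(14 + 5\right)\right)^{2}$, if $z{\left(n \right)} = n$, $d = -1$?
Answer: $256$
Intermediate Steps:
$y = 5$ ($y = - \frac{5}{-1} = \left(-5\right) \left(-1\right) = 5$)
$\left(- (y - 2) + \left(14 + 5\right)\right)^{2} = \left(- (5 - 2) + \left(14 + 5\right)\right)^{2} = \left(\left(-1\right) 3 + 19\right)^{2} = \left(-3 + 19\right)^{2} = 16^{2} = 256$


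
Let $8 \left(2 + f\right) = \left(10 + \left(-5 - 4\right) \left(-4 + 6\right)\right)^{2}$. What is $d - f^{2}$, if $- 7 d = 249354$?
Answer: $-35658$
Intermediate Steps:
$d = -35622$ ($d = \left(- \frac{1}{7}\right) 249354 = -35622$)
$f = 6$ ($f = -2 + \frac{\left(10 + \left(-5 - 4\right) \left(-4 + 6\right)\right)^{2}}{8} = -2 + \frac{\left(10 - 18\right)^{2}}{8} = -2 + \frac{\left(-8\right)^{2}}{8} = -2 + \frac{1}{8} \cdot 64 = -2 + 8 = 6$)
$d - f^{2} = -35622 - 6^{2} = -35622 - 36 = -35658$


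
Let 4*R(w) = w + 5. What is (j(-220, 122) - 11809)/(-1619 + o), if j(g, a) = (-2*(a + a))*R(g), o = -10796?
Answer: -14421/12415 ≈ -1.1616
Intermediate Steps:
R(w) = 5/4 + w/4 (R(w) = (w + 5)/4 = (5 + w)/4 = 5/4 + w/4)
j(g, a) = -4*a*(5/4 + g/4) (j(g, a) = (-2*(a + a))*(5/4 + g/4) = (-4*a)*(5/4 + g/4) = -4*a*(5/4 + g/4))
(j(-220, 122) - 11809)/(-1619 + o) = (-1*122*(5 - 220) - 11809)/(-1619 - 10796) = (-1*122*(-215) - 11809)/(-12415) = (26230 - 11809)*(-1/12415) = 14421*(-1/12415) = -14421/12415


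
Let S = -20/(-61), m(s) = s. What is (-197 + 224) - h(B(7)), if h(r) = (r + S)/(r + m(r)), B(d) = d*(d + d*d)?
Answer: 316829/11956 ≈ 26.500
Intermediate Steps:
S = 20/61 (S = -20*(-1/61) = 20/61 ≈ 0.32787)
B(d) = d*(d + d**2)
h(r) = (20/61 + r)/(2*r) (h(r) = (r + 20/61)/(r + r) = (20/61 + r)/((2*r)) = (20/61 + r)*(1/(2*r)) = (20/61 + r)/(2*r))
(-197 + 224) - h(B(7)) = (-197 + 224) - (20 + 61*(7**2*(1 + 7)))/(122*(7**2*(1 + 7))) = 27 - (20 + 61*(49*8))/(122*(49*8)) = 27 - (20 + 61*392)/(122*392) = 27 - (20 + 23912)/(122*392) = 27 - 23932/(122*392) = 27 - 1*5983/11956 = 27 - 5983/11956 = 316829/11956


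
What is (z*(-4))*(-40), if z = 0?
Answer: 0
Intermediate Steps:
(z*(-4))*(-40) = (0*(-4))*(-40) = 0*(-40) = 0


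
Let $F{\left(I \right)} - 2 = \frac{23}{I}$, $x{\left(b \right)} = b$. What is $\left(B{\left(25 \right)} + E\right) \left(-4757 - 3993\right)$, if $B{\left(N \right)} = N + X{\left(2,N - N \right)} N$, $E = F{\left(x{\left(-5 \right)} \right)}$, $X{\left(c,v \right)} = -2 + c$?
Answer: $-196000$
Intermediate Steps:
$F{\left(I \right)} = 2 + \frac{23}{I}$
$E = - \frac{13}{5}$ ($E = 2 + \frac{23}{-5} = 2 + 23 \left(- \frac{1}{5}\right) = 2 - \frac{23}{5} = - \frac{13}{5} \approx -2.6$)
$B{\left(N \right)} = N$ ($B{\left(N \right)} = N + \left(-2 + 2\right) N = N + 0 N = N + 0 = N$)
$\left(B{\left(25 \right)} + E\right) \left(-4757 - 3993\right) = \left(25 - \frac{13}{5}\right) \left(-4757 - 3993\right) = \frac{112}{5} \left(-8750\right) = -196000$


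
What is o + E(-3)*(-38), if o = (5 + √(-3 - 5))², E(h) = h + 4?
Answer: -21 + 20*I*√2 ≈ -21.0 + 28.284*I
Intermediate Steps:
E(h) = 4 + h
o = (5 + 2*I*√2)² (o = (5 + √(-8))² = (5 + 2*I*√2)² ≈ 17.0 + 28.284*I)
o + E(-3)*(-38) = (17 + 20*I*√2) + (4 - 3)*(-38) = (17 + 20*I*√2) + 1*(-38) = (17 + 20*I*√2) - 38 = -21 + 20*I*√2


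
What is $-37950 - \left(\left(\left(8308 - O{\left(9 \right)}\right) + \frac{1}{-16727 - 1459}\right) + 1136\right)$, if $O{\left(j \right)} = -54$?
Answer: $- \frac{862889327}{18186} \approx -47448.0$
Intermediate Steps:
$-37950 - \left(\left(\left(8308 - O{\left(9 \right)}\right) + \frac{1}{-16727 - 1459}\right) + 1136\right) = -37950 - \left(\left(\left(8308 - -54\right) + \frac{1}{-16727 - 1459}\right) + 1136\right) = -37950 - \left(\left(\left(8308 + 54\right) + \frac{1}{-18186}\right) + 1136\right) = -37950 - \left(\left(8362 - \frac{1}{18186}\right) + 1136\right) = -37950 - \left(\frac{152071331}{18186} + 1136\right) = -37950 - \frac{172730627}{18186} = - \frac{862889327}{18186}$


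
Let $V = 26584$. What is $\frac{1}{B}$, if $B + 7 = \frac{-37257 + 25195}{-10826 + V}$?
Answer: $- \frac{7879}{61184} \approx -0.12878$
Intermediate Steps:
$B = - \frac{61184}{7879}$ ($B = -7 + \frac{-37257 + 25195}{-10826 + 26584} = -7 - \frac{12062}{15758} = -7 - \frac{6031}{7879} = - \frac{61184}{7879} \approx -7.7654$)
$\frac{1}{B} = \frac{1}{- \frac{61184}{7879}} = - \frac{7879}{61184}$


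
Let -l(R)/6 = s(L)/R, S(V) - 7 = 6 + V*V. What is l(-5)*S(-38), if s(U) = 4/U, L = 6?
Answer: 5828/5 ≈ 1165.6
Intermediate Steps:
S(V) = 13 + V² (S(V) = 7 + (6 + V*V) = 7 + (6 + V²) = 13 + V²)
l(R) = -4/R (l(R) = -6*4/6/R = -6*4*(⅙)/R = -4/R)
l(-5)*S(-38) = (-4/(-5))*(13 + (-38)²) = (-4*(-⅕))*(13 + 1444) = (⅘)*1457 = 5828/5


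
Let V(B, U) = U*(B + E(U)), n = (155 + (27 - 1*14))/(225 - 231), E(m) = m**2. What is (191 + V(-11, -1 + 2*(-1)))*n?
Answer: -5516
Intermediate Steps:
n = -28 (n = (155 + (27 - 14))/(-6) = (155 + 13)*(-1/6) = 168*(-1/6) = -28)
V(B, U) = U*(B + U**2)
(191 + V(-11, -1 + 2*(-1)))*n = (191 + (-1 + 2*(-1))*(-11 + (-1 + 2*(-1))**2))*(-28) = (191 + (-1 - 2)*(-11 + (-1 - 2)**2))*(-28) = (191 - 3*(-11 + (-3)**2))*(-28) = (191 - 3*(-11 + 9))*(-28) = (191 - 3*(-2))*(-28) = (191 + 6)*(-28) = 197*(-28) = -5516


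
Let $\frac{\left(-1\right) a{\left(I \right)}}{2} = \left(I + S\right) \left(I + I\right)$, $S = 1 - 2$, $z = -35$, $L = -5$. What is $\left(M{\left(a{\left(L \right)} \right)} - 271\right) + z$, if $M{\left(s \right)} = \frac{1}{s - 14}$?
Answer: $- \frac{41005}{134} \approx -306.01$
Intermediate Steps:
$S = -1$
$a{\left(I \right)} = - 4 I \left(-1 + I\right)$ ($a{\left(I \right)} = - 2 \left(I - 1\right) \left(I + I\right) = - 2 \left(-1 + I\right) 2 I = - 2 \cdot 2 I \left(-1 + I\right) = - 4 I \left(-1 + I\right)$)
$M{\left(s \right)} = \frac{1}{-14 + s}$
$\left(M{\left(a{\left(L \right)} \right)} - 271\right) + z = \left(\frac{1}{-14 + 4 \left(-5\right) \left(1 - -5\right)} - 271\right) - 35 = \left(\frac{1}{-14 + 4 \left(-5\right) \left(1 + 5\right)} - 271\right) - 35 = \left(\frac{1}{-14 + 4 \left(-5\right) 6} - 271\right) - 35 = \left(\frac{1}{-14 - 120} - 271\right) - 35 = \left(\frac{1}{-134} - 271\right) - 35 = \left(- \frac{1}{134} - 271\right) - 35 = - \frac{36315}{134} - 35 = - \frac{41005}{134}$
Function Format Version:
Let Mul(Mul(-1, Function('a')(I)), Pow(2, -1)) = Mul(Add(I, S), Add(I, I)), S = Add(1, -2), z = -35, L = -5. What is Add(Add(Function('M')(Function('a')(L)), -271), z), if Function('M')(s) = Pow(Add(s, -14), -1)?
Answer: Rational(-41005, 134) ≈ -306.01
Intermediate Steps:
S = -1
Function('a')(I) = Mul(-4, I, Add(-1, I)) (Function('a')(I) = Mul(-2, Mul(Add(I, -1), Add(I, I))) = Mul(-2, Mul(Add(-1, I), Mul(2, I))) = Mul(-2, Mul(2, I, Add(-1, I))) = Mul(-4, I, Add(-1, I)))
Function('M')(s) = Pow(Add(-14, s), -1)
Add(Add(Function('M')(Function('a')(L)), -271), z) = Add(Add(Pow(Add(-14, Mul(4, -5, Add(1, Mul(-1, -5)))), -1), -271), -35) = Add(Add(Pow(Add(-14, Mul(4, -5, Add(1, 5))), -1), -271), -35) = Add(Add(Pow(Add(-14, Mul(4, -5, 6)), -1), -271), -35) = Add(Add(Pow(Add(-14, -120), -1), -271), -35) = Add(Add(Pow(-134, -1), -271), -35) = Add(Add(Rational(-1, 134), -271), -35) = Add(Rational(-36315, 134), -35) = Rational(-41005, 134)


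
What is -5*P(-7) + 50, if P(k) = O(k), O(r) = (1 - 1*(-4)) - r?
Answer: -10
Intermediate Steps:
O(r) = 5 - r (O(r) = (1 + 4) - r = 5 - r)
P(k) = 5 - k
-5*P(-7) + 50 = -5*(5 - 1*(-7)) + 50 = -5*(5 + 7) + 50 = -5*12 + 50 = -60 + 50 = -10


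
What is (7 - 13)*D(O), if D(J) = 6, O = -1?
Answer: -36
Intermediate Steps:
(7 - 13)*D(O) = (7 - 13)*6 = -6*6 = -36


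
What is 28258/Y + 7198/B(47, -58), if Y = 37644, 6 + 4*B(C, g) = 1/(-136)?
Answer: -73689987871/15377574 ≈ -4792.0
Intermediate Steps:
B(C, g) = -817/544 (B(C, g) = -3/2 + (¼)/(-136) = -3/2 + (¼)*(-1/136) = -3/2 - 1/544 = -817/544)
28258/Y + 7198/B(47, -58) = 28258/37644 + 7198/(-817/544) = 28258*(1/37644) + 7198*(-544/817) = 14129/18822 - 3915712/817 = -73689987871/15377574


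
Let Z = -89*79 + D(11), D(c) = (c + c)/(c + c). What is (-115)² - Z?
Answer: 20255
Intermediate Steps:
D(c) = 1 (D(c) = (2*c)/((2*c)) = (2*c)*(1/(2*c)) = 1)
Z = -7030 (Z = -89*79 + 1 = -7031 + 1 = -7030)
(-115)² - Z = (-115)² - 1*(-7030) = 13225 + 7030 = 20255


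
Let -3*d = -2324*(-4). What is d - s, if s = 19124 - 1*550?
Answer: -65018/3 ≈ -21673.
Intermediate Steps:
s = 18574 (s = 19124 - 550 = 18574)
d = -9296/3 (d = -(-2324)*(-4)/3 = -⅓*9296 = -9296/3 ≈ -3098.7)
d - s = -9296/3 - 1*18574 = -9296/3 - 18574 = -65018/3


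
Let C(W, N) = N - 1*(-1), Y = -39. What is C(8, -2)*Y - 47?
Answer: -8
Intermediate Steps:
C(W, N) = 1 + N (C(W, N) = N + 1 = 1 + N)
C(8, -2)*Y - 47 = (1 - 2)*(-39) - 47 = -1*(-39) - 47 = 39 - 47 = -8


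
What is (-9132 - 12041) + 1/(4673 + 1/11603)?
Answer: -1148017410257/54220820 ≈ -21173.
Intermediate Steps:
(-9132 - 12041) + 1/(4673 + 1/11603) = -21173 + 1/(4673 + 1/11603) = -21173 + 1/(54220820/11603) = -21173 + 11603/54220820 = -1148017410257/54220820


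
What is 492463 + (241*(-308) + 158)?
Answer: 418393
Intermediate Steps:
492463 + (241*(-308) + 158) = 492463 + (-74228 + 158) = 492463 - 74070 = 418393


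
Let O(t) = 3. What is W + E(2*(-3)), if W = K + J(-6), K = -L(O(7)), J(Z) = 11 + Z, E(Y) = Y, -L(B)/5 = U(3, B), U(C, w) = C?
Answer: 14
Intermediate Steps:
L(B) = -15 (L(B) = -5*3 = -15)
K = 15 (K = -1*(-15) = 15)
W = 20 (W = 15 + (11 - 6) = 15 + 5 = 20)
W + E(2*(-3)) = 20 + 2*(-3) = 20 - 6 = 14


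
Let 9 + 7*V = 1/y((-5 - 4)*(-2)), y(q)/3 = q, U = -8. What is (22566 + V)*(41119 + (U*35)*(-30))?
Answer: 422370478297/378 ≈ 1.1174e+9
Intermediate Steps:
y(q) = 3*q
V = -485/378 (V = -9/7 + 1/(7*((3*((-5 - 4)*(-2))))) = -9/7 + 1/(7*((3*(-9*(-2))))) = -9/7 + 1/(7*((3*18))) = -9/7 + (1/7)/54 = -9/7 + (1/7)*(1/54) = -9/7 + 1/378 = -485/378 ≈ -1.2831)
(22566 + V)*(41119 + (U*35)*(-30)) = (22566 - 485/378)*(41119 - 8*35*(-30)) = 8529463*(41119 - 280*(-30))/378 = 8529463*(41119 + 8400)/378 = (8529463/378)*49519 = 422370478297/378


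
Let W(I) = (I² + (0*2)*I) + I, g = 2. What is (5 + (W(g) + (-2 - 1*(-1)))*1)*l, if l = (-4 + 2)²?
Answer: 40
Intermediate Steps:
l = 4 (l = (-2)² = 4)
W(I) = I + I² (W(I) = (I² + 0*I) + I = (I² + 0) + I = I² + I = I + I²)
(5 + (W(g) + (-2 - 1*(-1)))*1)*l = (5 + (2*(1 + 2) + (-2 - 1*(-1)))*1)*4 = (5 + (2*3 + (-2 + 1))*1)*4 = (5 + (6 - 1)*1)*4 = (5 + 5*1)*4 = (5 + 5)*4 = 10*4 = 40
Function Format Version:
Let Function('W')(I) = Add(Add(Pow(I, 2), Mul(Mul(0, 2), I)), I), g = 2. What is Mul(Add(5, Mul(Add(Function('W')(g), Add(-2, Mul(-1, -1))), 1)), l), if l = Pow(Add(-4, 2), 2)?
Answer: 40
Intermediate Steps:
l = 4 (l = Pow(-2, 2) = 4)
Function('W')(I) = Add(I, Pow(I, 2)) (Function('W')(I) = Add(Add(Pow(I, 2), Mul(0, I)), I) = Add(Add(Pow(I, 2), 0), I) = Add(Pow(I, 2), I) = Add(I, Pow(I, 2)))
Mul(Add(5, Mul(Add(Function('W')(g), Add(-2, Mul(-1, -1))), 1)), l) = Mul(Add(5, Mul(Add(Mul(2, Add(1, 2)), Add(-2, Mul(-1, -1))), 1)), 4) = Mul(Add(5, Mul(Add(Mul(2, 3), Add(-2, 1)), 1)), 4) = Mul(Add(5, Mul(Add(6, -1), 1)), 4) = Mul(Add(5, Mul(5, 1)), 4) = Mul(Add(5, 5), 4) = Mul(10, 4) = 40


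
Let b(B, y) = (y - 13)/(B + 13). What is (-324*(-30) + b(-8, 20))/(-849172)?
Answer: -48607/4245860 ≈ -0.011448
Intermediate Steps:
b(B, y) = (-13 + y)/(13 + B)
(-324*(-30) + b(-8, 20))/(-849172) = (-324*(-30) + (-13 + 20)/(13 - 8))/(-849172) = (9720 + 7/5)*(-1/849172) = (48607/5)*(-1/849172) = -48607/4245860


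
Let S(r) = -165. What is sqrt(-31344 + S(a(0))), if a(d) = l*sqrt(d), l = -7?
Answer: 9*I*sqrt(389) ≈ 177.51*I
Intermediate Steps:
a(d) = -7*sqrt(d)
sqrt(-31344 + S(a(0))) = sqrt(-31344 - 165) = sqrt(-31509) = 9*I*sqrt(389)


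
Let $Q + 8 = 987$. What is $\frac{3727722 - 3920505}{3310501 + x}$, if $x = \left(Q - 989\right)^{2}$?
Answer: $- \frac{192783}{3310601} \approx -0.058232$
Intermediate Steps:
$Q = 979$ ($Q = -8 + 987 = 979$)
$x = 100$ ($x = \left(979 - 989\right)^{2} = \left(-10\right)^{2} = 100$)
$\frac{3727722 - 3920505}{3310501 + x} = \frac{3727722 - 3920505}{3310501 + 100} = - \frac{192783}{3310601}$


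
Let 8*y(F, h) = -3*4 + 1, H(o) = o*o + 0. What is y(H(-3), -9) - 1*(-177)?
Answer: 1405/8 ≈ 175.63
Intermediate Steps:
H(o) = o**2 (H(o) = o**2 + 0 = o**2)
y(F, h) = -11/8 (y(F, h) = (-3*4 + 1)/8 = (-12 + 1)/8 = (1/8)*(-11) = -11/8)
y(H(-3), -9) - 1*(-177) = -11/8 - 1*(-177) = -11/8 + 177 = 1405/8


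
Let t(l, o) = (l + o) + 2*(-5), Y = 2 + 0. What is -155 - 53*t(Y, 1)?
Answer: 216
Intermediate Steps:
Y = 2
t(l, o) = -10 + l + o (t(l, o) = (l + o) - 10 = -10 + l + o)
-155 - 53*t(Y, 1) = -155 - 53*(-10 + 2 + 1) = -155 - 53*(-7) = -155 + 371 = 216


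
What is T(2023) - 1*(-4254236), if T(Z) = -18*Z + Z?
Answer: 4219845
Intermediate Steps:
T(Z) = -17*Z
T(2023) - 1*(-4254236) = -17*2023 - 1*(-4254236) = -34391 + 4254236 = 4219845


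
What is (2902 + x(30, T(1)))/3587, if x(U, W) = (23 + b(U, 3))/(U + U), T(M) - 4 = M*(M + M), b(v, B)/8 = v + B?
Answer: 174407/215220 ≈ 0.81037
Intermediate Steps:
b(v, B) = 8*B + 8*v (b(v, B) = 8*(v + B) = 8*(B + v) = 8*B + 8*v)
T(M) = 4 + 2*M² (T(M) = 4 + M*(M + M) = 4 + M*(2*M) = 4 + 2*M²)
x(U, W) = (47 + 8*U)/(2*U) (x(U, W) = (23 + (8*3 + 8*U))/(U + U) = (23 + (24 + 8*U))/((2*U)) = (47 + 8*U)*(1/(2*U)) = (47 + 8*U)/(2*U))
(2902 + x(30, T(1)))/3587 = (2902 + (4 + (47/2)/30))/3587 = (2902 + (4 + (47/2)*(1/30)))*(1/3587) = (2902 + (4 + 47/60))*(1/3587) = (2902 + 287/60)*(1/3587) = (174407/60)*(1/3587) = 174407/215220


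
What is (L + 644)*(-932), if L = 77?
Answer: -671972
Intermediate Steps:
(L + 644)*(-932) = (77 + 644)*(-932) = 721*(-932) = -671972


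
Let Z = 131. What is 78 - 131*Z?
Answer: -17083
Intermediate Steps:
78 - 131*Z = 78 - 131*131 = 78 - 17161 = -17083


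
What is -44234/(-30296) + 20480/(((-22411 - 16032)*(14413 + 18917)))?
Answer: 2833831665619/1940921101812 ≈ 1.4600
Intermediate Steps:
-44234/(-30296) + 20480/(((-22411 - 16032)*(14413 + 18917))) = -44234*(-1/30296) + 20480/((-38443*33330)) = 22117/15148 + 20480/(-1281305190) = 22117/15148 + 20480*(-1/1281305190) = 22117/15148 - 2048/128130519 = 2833831665619/1940921101812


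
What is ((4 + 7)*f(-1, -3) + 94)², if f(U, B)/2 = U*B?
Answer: 25600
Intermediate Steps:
f(U, B) = 2*B*U (f(U, B) = 2*(U*B) = 2*(B*U) = 2*B*U)
((4 + 7)*f(-1, -3) + 94)² = ((4 + 7)*(2*(-3)*(-1)) + 94)² = (11*6 + 94)² = (66 + 94)² = 160² = 25600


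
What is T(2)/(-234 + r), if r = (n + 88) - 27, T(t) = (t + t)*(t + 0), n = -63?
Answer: -2/59 ≈ -0.033898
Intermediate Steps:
T(t) = 2*t² (T(t) = (2*t)*t = 2*t²)
r = -2 (r = (-63 + 88) - 27 = 25 - 27 = -2)
T(2)/(-234 + r) = (2*2²)/(-234 - 2) = (2*4)/(-236) = -1/236*8 = -2/59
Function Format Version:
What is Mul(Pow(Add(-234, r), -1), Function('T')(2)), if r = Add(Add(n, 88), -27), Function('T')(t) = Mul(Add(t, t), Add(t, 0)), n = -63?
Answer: Rational(-2, 59) ≈ -0.033898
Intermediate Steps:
Function('T')(t) = Mul(2, Pow(t, 2)) (Function('T')(t) = Mul(Mul(2, t), t) = Mul(2, Pow(t, 2)))
r = -2 (r = Add(Add(-63, 88), -27) = Add(25, -27) = -2)
Mul(Pow(Add(-234, r), -1), Function('T')(2)) = Mul(Pow(Add(-234, -2), -1), Mul(2, Pow(2, 2))) = Mul(Pow(-236, -1), Mul(2, 4)) = Mul(Rational(-1, 236), 8) = Rational(-2, 59)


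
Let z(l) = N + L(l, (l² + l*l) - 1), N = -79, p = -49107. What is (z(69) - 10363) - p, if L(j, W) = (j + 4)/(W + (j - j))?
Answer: 368129538/9521 ≈ 38665.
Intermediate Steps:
L(j, W) = (4 + j)/W (L(j, W) = (4 + j)/(W + 0) = (4 + j)/W)
z(l) = -79 + (4 + l)/(-1 + 2*l²) (z(l) = -79 + (4 + l)/((l² + l*l) - 1) = -79 + (4 + l)/((l² + l²) - 1) = -79 + (4 + l)/(2*l² - 1) = -79 + (4 + l)/(-1 + 2*l²))
(z(69) - 10363) - p = ((83 + 69 - 158*69²)/(-1 + 2*69²) - 10363) - 1*(-49107) = ((83 + 69 - 158*4761)/(-1 + 2*4761) - 10363) + 49107 = ((83 + 69 - 752238)/(-1 + 9522) - 10363) + 49107 = (-752086/9521 - 10363) + 49107 = -99418209/9521 + 49107 = 368129538/9521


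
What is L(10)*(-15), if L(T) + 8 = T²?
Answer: -1380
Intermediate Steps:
L(T) = -8 + T²
L(10)*(-15) = (-8 + 10²)*(-15) = (-8 + 100)*(-15) = 92*(-15) = -1380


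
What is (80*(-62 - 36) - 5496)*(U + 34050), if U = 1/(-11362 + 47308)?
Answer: -8161373955068/17973 ≈ -4.5409e+8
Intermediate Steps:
U = 1/35946 ≈ 2.7820e-5
(80*(-62 - 36) - 5496)*(U + 34050) = (80*(-62 - 36) - 5496)*(1/35946 + 34050) = (80*(-98) - 5496)*(1223961301/35946) = (-7840 - 5496)*(1223961301/35946) = -13336*1223961301/35946 = -8161373955068/17973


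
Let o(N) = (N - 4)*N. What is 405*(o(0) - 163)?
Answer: -66015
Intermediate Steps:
o(N) = N*(-4 + N) (o(N) = (-4 + N)*N = N*(-4 + N))
405*(o(0) - 163) = 405*(0*(-4 + 0) - 163) = 405*(0*(-4) - 163) = 405*(0 - 163) = 405*(-163) = -66015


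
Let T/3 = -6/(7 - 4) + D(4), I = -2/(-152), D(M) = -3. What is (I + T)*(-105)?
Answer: 119595/76 ≈ 1573.6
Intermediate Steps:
I = 1/76 (I = -2*(-1/152) = 1/76 ≈ 0.013158)
T = -15 (T = 3*(-6/(7 - 4) - 3) = 3*(-6/3 - 3) = 3*(-6*⅓ - 3) = 3*(-2 - 3) = 3*(-5) = -15)
(I + T)*(-105) = (1/76 - 15)*(-105) = -1139/76*(-105) = 119595/76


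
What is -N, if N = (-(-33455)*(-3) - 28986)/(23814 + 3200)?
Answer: 129351/27014 ≈ 4.7883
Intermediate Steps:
N = -129351/27014 (N = (-6691*15 - 28986)/27014 = (-100365 - 28986)*(1/27014) = -129351*1/27014 = -129351/27014 ≈ -4.7883)
-N = -1*(-129351/27014) = 129351/27014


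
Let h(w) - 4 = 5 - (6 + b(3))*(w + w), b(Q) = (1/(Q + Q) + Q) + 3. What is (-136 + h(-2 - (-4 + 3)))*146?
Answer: -44968/3 ≈ -14989.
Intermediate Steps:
b(Q) = 3 + Q + 1/(2*Q) (b(Q) = (1/(2*Q) + Q) + 3 = (Q + 1/(2*Q)) + 3 = 3 + Q + 1/(2*Q))
h(w) = 9 - 73*w/3 (h(w) = 4 + (5 - (6 + (3 + 3 + (1/2)/3))*(w + w)) = 4 + (5 - (6 + (3 + 3 + (1/2)*(1/3)))*2*w) = 4 + (5 - (6 + (3 + 3 + 1/6))*2*w) = 4 + (5 - (6 + 37/6)*2*w) = 4 + (5 - 73*2*w/6) = 4 + (5 - 73*w/3) = 9 - 73*w/3)
(-136 + h(-2 - (-4 + 3)))*146 = (-136 + (9 - 73*(-2 - (-4 + 3))/3))*146 = (-136 + (9 - 73*(-2 - 1*(-1))/3))*146 = (-136 + (9 - 73*(-2 + 1)/3))*146 = (-136 + (9 - 73/3*(-1)))*146 = (-136 + (9 + 73/3))*146 = (-136 + 100/3)*146 = -308/3*146 = -44968/3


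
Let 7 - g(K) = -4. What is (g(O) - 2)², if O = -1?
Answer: 81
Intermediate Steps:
g(K) = 11 (g(K) = 7 - 1*(-4) = 7 + 4 = 11)
(g(O) - 2)² = (11 - 2)² = 9² = 81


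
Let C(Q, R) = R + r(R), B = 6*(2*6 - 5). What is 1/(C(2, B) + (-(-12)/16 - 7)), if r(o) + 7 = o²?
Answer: 4/7171 ≈ 0.00055780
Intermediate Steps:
B = 42 (B = 6*(12 - 5) = 6*7 = 42)
r(o) = -7 + o²
C(Q, R) = -7 + R + R² (C(Q, R) = R + (-7 + R²) = -7 + R + R²)
1/(C(2, B) + (-(-12)/16 - 7)) = 1/((-7 + 42 + 42²) + (-(-12)/16 - 7)) = 1/((-7 + 42 + 1764) + (-(-12)/16 - 7)) = 1/(1799 + (-1*(-¾) - 7)) = 1/(1799 + (¾ - 7)) = 1/(1799 - 25/4) = 1/(7171/4) = 4/7171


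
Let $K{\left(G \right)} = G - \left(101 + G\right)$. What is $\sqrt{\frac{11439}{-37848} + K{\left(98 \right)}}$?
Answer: $\frac{i \sqrt{4030903466}}{6308} \approx 10.065 i$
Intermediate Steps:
$K{\left(G \right)} = -101$
$\sqrt{\frac{11439}{-37848} + K{\left(98 \right)}} = \sqrt{\frac{11439}{-37848} - 101} = \sqrt{11439 \left(- \frac{1}{37848}\right) - 101} = \sqrt{- \frac{3813}{12616} - 101} = \sqrt{- \frac{1278029}{12616}} = \frac{i \sqrt{4030903466}}{6308}$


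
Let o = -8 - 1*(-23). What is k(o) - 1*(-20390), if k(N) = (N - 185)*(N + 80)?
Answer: 4240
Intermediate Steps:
o = 15 (o = -8 + 23 = 15)
k(N) = (-185 + N)*(80 + N)
k(o) - 1*(-20390) = (-14800 + 15² - 105*15) - 1*(-20390) = (-14800 + 225 - 1575) + 20390 = -16150 + 20390 = 4240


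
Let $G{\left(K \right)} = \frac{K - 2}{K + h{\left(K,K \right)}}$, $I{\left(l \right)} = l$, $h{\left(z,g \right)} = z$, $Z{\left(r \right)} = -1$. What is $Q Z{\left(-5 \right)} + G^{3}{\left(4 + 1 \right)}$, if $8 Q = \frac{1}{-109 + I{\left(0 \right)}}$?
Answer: $\frac{767}{27250} \approx 0.028147$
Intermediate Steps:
$Q = - \frac{1}{872}$ ($Q = \frac{1}{8 \left(-109 + 0\right)} = \frac{1}{8 \left(-109\right)} = \frac{1}{8} \left(- \frac{1}{109}\right) = - \frac{1}{872} \approx -0.0011468$)
$G{\left(K \right)} = \frac{-2 + K}{2 K}$ ($G{\left(K \right)} = \frac{K - 2}{K + K} = \frac{-2 + K}{2 K}$)
$Q Z{\left(-5 \right)} + G^{3}{\left(4 + 1 \right)} = \left(- \frac{1}{872}\right) \left(-1\right) + \left(\frac{-2 + \left(4 + 1\right)}{2 \left(4 + 1\right)}\right)^{3} = \frac{1}{872} + \left(\frac{-2 + 5}{2 \cdot 5}\right)^{3} = \frac{1}{872} + \left(\frac{1}{2} \cdot \frac{1}{5} \cdot 3\right)^{3} = \frac{1}{872} + \left(\frac{3}{10}\right)^{3} = \frac{1}{872} + \frac{27}{1000} = \frac{767}{27250}$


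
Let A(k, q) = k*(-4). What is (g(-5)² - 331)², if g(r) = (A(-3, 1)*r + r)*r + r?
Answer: 10418080761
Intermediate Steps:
A(k, q) = -4*k
g(r) = r + 13*r² (g(r) = ((-4*(-3))*r + r)*r + r = (12*r + r)*r + r = (13*r)*r + r = 13*r² + r = r + 13*r²)
(g(-5)² - 331)² = ((-5*(1 + 13*(-5)))² - 331)² = ((-5*(1 - 65))² - 331)² = ((-5*(-64))² - 331)² = (320² - 331)² = (102400 - 331)² = 102069² = 10418080761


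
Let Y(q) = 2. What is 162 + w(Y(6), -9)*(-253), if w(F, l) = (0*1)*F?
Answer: 162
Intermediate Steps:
w(F, l) = 0 (w(F, l) = 0*F = 0)
162 + w(Y(6), -9)*(-253) = 162 + 0*(-253) = 162 + 0 = 162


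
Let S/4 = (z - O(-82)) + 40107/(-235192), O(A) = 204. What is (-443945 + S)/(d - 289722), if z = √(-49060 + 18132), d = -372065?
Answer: 3735871055/5558821718 - 16*I*√1933/661787 ≈ 0.67206 - 0.001063*I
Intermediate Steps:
z = 4*I*√1933 (z = √(-30928) = 4*I*√1933 ≈ 175.86*I)
S = -48019275/58798 + 16*I*√1933 (S = 4*((4*I*√1933 - 1*204) + 40107/(-235192)) = 4*((4*I*√1933 - 204) + 40107*(-1/235192)) = 4*((-204 + 4*I*√1933) - 40107/235192) = 4*(-48019275/235192 + 4*I*√1933) = -48019275/58798 + 16*I*√1933 ≈ -816.68 + 703.45*I)
(-443945 + S)/(d - 289722) = (-443945 + (-48019275/58798 + 16*I*√1933))/(-372065 - 289722) = (-26151097385/58798 + 16*I*√1933)/(-661787) = (-26151097385/58798 + 16*I*√1933)*(-1/661787) = 3735871055/5558821718 - 16*I*√1933/661787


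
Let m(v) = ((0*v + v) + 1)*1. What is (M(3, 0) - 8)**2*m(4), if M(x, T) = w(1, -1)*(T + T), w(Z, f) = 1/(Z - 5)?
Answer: 320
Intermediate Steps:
w(Z, f) = 1/(-5 + Z)
M(x, T) = -T/2 (M(x, T) = (T + T)/(-5 + 1) = (2*T)/(-4) = -T/2)
m(v) = 1 + v (m(v) = ((0 + v) + 1)*1 = (v + 1)*1 = (1 + v)*1 = 1 + v)
(M(3, 0) - 8)**2*m(4) = (-1/2*0 - 8)**2*(1 + 4) = (0 - 8)**2*5 = (-8)**2*5 = 64*5 = 320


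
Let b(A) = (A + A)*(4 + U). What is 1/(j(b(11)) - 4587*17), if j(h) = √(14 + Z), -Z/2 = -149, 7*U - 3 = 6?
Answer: -25993/2026908043 - 2*√78/6080724129 ≈ -1.2827e-5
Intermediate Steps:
U = 9/7 (U = 3/7 + (⅐)*6 = 3/7 + 6/7 = 9/7 ≈ 1.2857)
Z = 298 (Z = -2*(-149) = 298)
b(A) = 74*A/7 (b(A) = (A + A)*(4 + 9/7) = (2*A)*(37/7) = 74*A/7)
j(h) = 2*√78 (j(h) = √(14 + 298) = √312 = 2*√78)
1/(j(b(11)) - 4587*17) = 1/(2*√78 - 4587*17) = 1/(2*√78 - 77979) = 1/(-77979 + 2*√78)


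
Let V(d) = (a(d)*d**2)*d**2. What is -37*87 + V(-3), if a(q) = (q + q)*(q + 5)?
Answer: -4191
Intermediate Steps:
a(q) = 2*q*(5 + q) (a(q) = (2*q)*(5 + q) = 2*q*(5 + q))
V(d) = 2*d**5*(5 + d) (V(d) = ((2*d*(5 + d))*d**2)*d**2 = (2*d**3*(5 + d))*d**2 = 2*d**5*(5 + d))
-37*87 + V(-3) = -37*87 + 2*(-3)**5*(5 - 3) = -3219 + 2*(-243)*2 = -3219 - 972 = -4191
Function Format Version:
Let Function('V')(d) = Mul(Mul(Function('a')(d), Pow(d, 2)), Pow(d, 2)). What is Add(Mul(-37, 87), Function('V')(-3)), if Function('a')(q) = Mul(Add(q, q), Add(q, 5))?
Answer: -4191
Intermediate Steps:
Function('a')(q) = Mul(2, q, Add(5, q)) (Function('a')(q) = Mul(Mul(2, q), Add(5, q)) = Mul(2, q, Add(5, q)))
Function('V')(d) = Mul(2, Pow(d, 5), Add(5, d)) (Function('V')(d) = Mul(Mul(Mul(2, d, Add(5, d)), Pow(d, 2)), Pow(d, 2)) = Mul(Mul(2, Pow(d, 3), Add(5, d)), Pow(d, 2)) = Mul(2, Pow(d, 5), Add(5, d)))
Add(Mul(-37, 87), Function('V')(-3)) = Add(Mul(-37, 87), Mul(2, Pow(-3, 5), Add(5, -3))) = Add(-3219, Mul(2, -243, 2)) = Add(-3219, -972) = -4191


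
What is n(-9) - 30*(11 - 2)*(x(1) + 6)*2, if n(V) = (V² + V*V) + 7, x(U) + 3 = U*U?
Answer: -1991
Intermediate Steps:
x(U) = -3 + U² (x(U) = -3 + U*U = -3 + U²)
n(V) = 7 + 2*V² (n(V) = (V² + V²) + 7 = 2*V² + 7 = 7 + 2*V²)
n(-9) - 30*(11 - 2)*(x(1) + 6)*2 = (7 + 2*(-9)²) - 30*(11 - 2)*((-3 + 1²) + 6)*2 = (7 + 2*81) - 270*((-3 + 1) + 6)*2 = (7 + 162) - 270*(-2 + 6)*2 = 169 - 270*4*2 = 169 - 270*8 = 169 - 30*72 = 169 - 2160 = -1991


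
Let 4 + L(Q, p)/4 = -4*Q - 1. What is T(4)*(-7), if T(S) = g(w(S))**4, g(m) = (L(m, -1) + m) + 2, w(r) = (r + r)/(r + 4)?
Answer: -8301447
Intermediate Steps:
L(Q, p) = -20 - 16*Q (L(Q, p) = -16 + 4*(-4*Q - 1) = -16 + 4*(-1 - 4*Q) = -16 + (-4 - 16*Q) = -20 - 16*Q)
w(r) = 2*r/(4 + r) (w(r) = (2*r)/(4 + r) = 2*r/(4 + r))
g(m) = -18 - 15*m (g(m) = ((-20 - 16*m) + m) + 2 = (-20 - 15*m) + 2 = -18 - 15*m)
T(S) = (-18 - 30*S/(4 + S))**4
T(4)*(-7) = (331776*(3 + 2*4)**4/(4 + 4)**4)*(-7) = (331776*(3 + 8)**4/8**4)*(-7) = (331776*11**4*(1/4096))*(-7) = (331776*14641*(1/4096))*(-7) = 1185921*(-7) = -8301447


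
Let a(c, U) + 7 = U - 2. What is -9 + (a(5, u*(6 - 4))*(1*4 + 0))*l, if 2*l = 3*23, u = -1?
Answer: -1527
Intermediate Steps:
l = 69/2 (l = (3*23)/2 = (1/2)*69 = 69/2 ≈ 34.500)
a(c, U) = -9 + U (a(c, U) = -7 + (U - 2) = -7 + (-2 + U) = -9 + U)
-9 + (a(5, u*(6 - 4))*(1*4 + 0))*l = -9 + ((-9 - (6 - 4))*(1*4 + 0))*(69/2) = -9 + ((-9 - 1*2)*(4 + 0))*(69/2) = -9 + ((-9 - 2)*4)*(69/2) = -9 - 11*4*(69/2) = -9 - 44*69/2 = -9 - 1518 = -1527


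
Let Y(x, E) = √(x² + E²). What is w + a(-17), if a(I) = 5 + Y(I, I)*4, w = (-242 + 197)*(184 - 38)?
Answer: -6565 + 68*√2 ≈ -6468.8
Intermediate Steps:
Y(x, E) = √(E² + x²)
w = -6570 (w = -45*146 = -6570)
a(I) = 5 + 4*√2*√(I²) (a(I) = 5 + √(I² + I²)*4 = 5 + √(2*I²)*4 = 5 + (√2*√(I²))*4 = 5 + 4*√2*√(I²))
w + a(-17) = -6570 + (5 + 4*√2*√((-17)²)) = -6570 + (5 + 4*√2*√289) = -6570 + (5 + 4*√2*17) = -6570 + (5 + 68*√2) = -6565 + 68*√2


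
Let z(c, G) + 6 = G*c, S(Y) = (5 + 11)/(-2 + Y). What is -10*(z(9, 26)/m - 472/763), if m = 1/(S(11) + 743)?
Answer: -3886921480/2289 ≈ -1.6981e+6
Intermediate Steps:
S(Y) = 16/(-2 + Y)
m = 9/6703 (m = 1/(16/(-2 + 11) + 743) = 1/(16/9 + 743) = 1/(6703/9) = 9/6703 ≈ 0.0013427)
z(c, G) = -6 + G*c
-10*(z(9, 26)/m - 472/763) = -10*((-6 + 26*9)/(9/6703) - 472/763) = -10*((-6 + 234)*(6703/9) - 472*1/763) = -10*(228*(6703/9) - 472/763) = -10*(509428/3 - 472/763) = -10*388692148/2289 = -3886921480/2289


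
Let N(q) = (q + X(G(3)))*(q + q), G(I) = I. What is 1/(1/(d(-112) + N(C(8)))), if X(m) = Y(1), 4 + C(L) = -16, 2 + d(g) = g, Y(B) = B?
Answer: 646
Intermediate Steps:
d(g) = -2 + g
C(L) = -20 (C(L) = -4 - 16 = -20)
X(m) = 1
N(q) = 2*q*(1 + q) (N(q) = (q + 1)*(q + q) = (1 + q)*(2*q) = 2*q*(1 + q))
1/(1/(d(-112) + N(C(8)))) = 1/(1/((-2 - 112) + 2*(-20)*(1 - 20))) = 1/(1/(-114 + 2*(-20)*(-19))) = 1/(1/(-114 + 760)) = 1/(1/646) = 646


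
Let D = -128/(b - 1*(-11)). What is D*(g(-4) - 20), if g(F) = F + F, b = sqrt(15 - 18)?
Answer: 9856/31 - 896*I*sqrt(3)/31 ≈ 317.94 - 50.062*I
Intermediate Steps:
b = I*sqrt(3) (b = sqrt(-3) = I*sqrt(3) ≈ 1.732*I)
g(F) = 2*F
D = -128/(11 + I*sqrt(3)) (D = -128/(I*sqrt(3) - 1*(-11)) = -128/(I*sqrt(3) + 11) = -128/(11 + I*sqrt(3)) ≈ -11.355 + 1.7879*I)
D*(g(-4) - 20) = (-352/31 + 32*I*sqrt(3)/31)*(2*(-4) - 20) = (-352/31 + 32*I*sqrt(3)/31)*(-8 - 20) = (-352/31 + 32*I*sqrt(3)/31)*(-28) = 9856/31 - 896*I*sqrt(3)/31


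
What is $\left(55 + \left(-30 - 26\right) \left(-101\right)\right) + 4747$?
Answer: $10458$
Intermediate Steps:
$\left(55 + \left(-30 - 26\right) \left(-101\right)\right) + 4747 = \left(55 - -5656\right) + 4747 = \left(55 + 5656\right) + 4747 = 5711 + 4747 = 10458$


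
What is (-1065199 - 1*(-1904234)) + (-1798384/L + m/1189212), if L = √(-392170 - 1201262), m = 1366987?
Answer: 997791857407/1189212 + 449596*I*√4918/22131 ≈ 8.3904e+5 + 1424.7*I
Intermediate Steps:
L = 18*I*√4918 (L = √(-1593432) = 18*I*√4918 ≈ 1262.3*I)
(-1065199 - 1*(-1904234)) + (-1798384/L + m/1189212) = (-1065199 - 1*(-1904234)) + (-1798384*(-I*√4918/88524) + 1366987/1189212) = (-1065199 + 1904234) + (-(-449596)*I*√4918/22131 + 1366987*(1/1189212)) = 839035 + (449596*I*√4918/22131 + 1366987/1189212) = 839035 + (1366987/1189212 + 449596*I*√4918/22131) = 997791857407/1189212 + 449596*I*√4918/22131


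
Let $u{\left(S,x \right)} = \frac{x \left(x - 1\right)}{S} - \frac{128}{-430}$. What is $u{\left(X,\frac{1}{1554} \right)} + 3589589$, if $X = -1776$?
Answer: $\frac{3310001662981990279}{922111525440} \approx 3.5896 \cdot 10^{6}$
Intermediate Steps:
$u{\left(S,x \right)} = \frac{64}{215} + \frac{x \left(-1 + x\right)}{S}$ ($u{\left(S,x \right)} = \frac{x \left(-1 + x\right)}{S} - - \frac{64}{215} = \frac{x \left(-1 + x\right)}{S} + \frac{64}{215} = \frac{64}{215} + \frac{x \left(-1 + x\right)}{S}$)
$u{\left(X,\frac{1}{1554} \right)} + 3589589 = \frac{\left(\frac{1}{1554}\right)^{2} - \frac{1}{1554} + \frac{64}{215} \left(-1776\right)}{-1776} + 3589589 = - \frac{\left(\frac{1}{1554}\right)^{2} - \frac{1}{1554} - \frac{113664}{215}}{1776} + 3589589 = - \frac{\frac{1}{2414916} - \frac{1}{1554} - \frac{113664}{215}}{1776} + 3589589 = \left(- \frac{1}{1776}\right) \left(- \frac{274489346119}{519206940}\right) + 3589589 = \frac{274489346119}{922111525440} + 3589589 = \frac{3310001662981990279}{922111525440}$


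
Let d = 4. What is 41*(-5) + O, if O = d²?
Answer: -189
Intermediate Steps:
O = 16 (O = 4² = 16)
41*(-5) + O = 41*(-5) + 16 = -205 + 16 = -189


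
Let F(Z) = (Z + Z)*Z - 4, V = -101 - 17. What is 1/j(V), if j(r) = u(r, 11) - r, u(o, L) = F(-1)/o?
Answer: 59/6963 ≈ 0.0084734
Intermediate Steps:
V = -118
F(Z) = -4 + 2*Z² (F(Z) = (2*Z)*Z - 4 = 2*Z² - 4 = -4 + 2*Z²)
u(o, L) = -2/o (u(o, L) = (-4 + 2*(-1)²)/o = (-4 + 2*1)/o = (-4 + 2)/o = -2/o)
j(r) = -r - 2/r (j(r) = -2/r - r = -r - 2/r)
1/j(V) = 1/(-1*(-118) - 2/(-118)) = 1/(118 - 2*(-1/118)) = 1/(118 + 1/59) = 1/(6963/59) = 59/6963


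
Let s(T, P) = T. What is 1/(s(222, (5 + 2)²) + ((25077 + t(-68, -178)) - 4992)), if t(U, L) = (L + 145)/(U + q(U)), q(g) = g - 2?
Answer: 46/934133 ≈ 4.9244e-5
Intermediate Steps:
q(g) = -2 + g
t(U, L) = (145 + L)/(-2 + 2*U) (t(U, L) = (L + 145)/(U + (-2 + U)) = (145 + L)/(-2 + 2*U))
1/(s(222, (5 + 2)²) + ((25077 + t(-68, -178)) - 4992)) = 1/(222 + ((25077 + (145 - 178)/(2*(-1 - 68))) - 4992)) = 1/(222 + ((25077 + (½)*(-33)/(-69)) - 4992)) = 1/(222 + ((25077 + (½)*(-1/69)*(-33)) - 4992)) = 1/(222 + ((25077 + 11/46) - 4992)) = 1/(222 + (1153553/46 - 4992)) = 1/(222 + 923921/46) = 1/(934133/46) = 46/934133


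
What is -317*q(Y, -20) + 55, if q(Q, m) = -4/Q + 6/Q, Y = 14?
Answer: 68/7 ≈ 9.7143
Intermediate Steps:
q(Q, m) = 2/Q
-317*q(Y, -20) + 55 = -634/14 + 55 = -317*⅐ + 55 = -317/7 + 55 = 68/7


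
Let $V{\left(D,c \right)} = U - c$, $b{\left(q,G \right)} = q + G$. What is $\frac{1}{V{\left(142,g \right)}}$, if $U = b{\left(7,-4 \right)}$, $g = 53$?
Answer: $- \frac{1}{50} \approx -0.02$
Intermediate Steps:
$b{\left(q,G \right)} = G + q$
$U = 3$ ($U = -4 + 7 = 3$)
$V{\left(D,c \right)} = 3 - c$
$\frac{1}{V{\left(142,g \right)}} = \frac{1}{3 - 53} = \frac{1}{-50} = - \frac{1}{50}$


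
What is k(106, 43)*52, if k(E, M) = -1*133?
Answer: -6916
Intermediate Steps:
k(E, M) = -133
k(106, 43)*52 = -133*52 = -6916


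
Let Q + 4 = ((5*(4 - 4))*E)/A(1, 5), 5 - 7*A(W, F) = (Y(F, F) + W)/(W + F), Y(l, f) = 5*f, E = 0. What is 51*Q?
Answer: -204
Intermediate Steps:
A(W, F) = 5/7 - (W + 5*F)/(7*(F + W)) (A(W, F) = 5/7 - (5*F + W)/(7*(W + F)) = 5/7 - (W + 5*F)/(7*(F + W)))
Q = -4 (Q = -4 + ((5*(4 - 4))*0)/(((4/7)*1/(5 + 1))) = -4 + ((5*0)*0)/(((4/7)*1/6)) = -4 + (0*0)/(((4/7)*1*(1/6))) = -4 + 0/(2/21) = -4 + 0*(21/2) = -4 + 0 = -4)
51*Q = 51*(-4) = -204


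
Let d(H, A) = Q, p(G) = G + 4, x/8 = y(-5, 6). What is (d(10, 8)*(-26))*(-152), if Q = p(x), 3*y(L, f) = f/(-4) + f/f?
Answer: 31616/3 ≈ 10539.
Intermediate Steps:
y(L, f) = ⅓ - f/12 (y(L, f) = (f/(-4) + f/f)/3 = (f*(-¼) + 1)/3 = (-f/4 + 1)/3 = (1 - f/4)/3 = ⅓ - f/12)
x = -4/3 (x = 8*(⅓ - 1/12*6) = 8*(⅓ - ½) = 8*(-⅙) = -4/3 ≈ -1.3333)
p(G) = 4 + G
Q = 8/3 (Q = 4 - 4/3 = 8/3 ≈ 2.6667)
d(H, A) = 8/3
(d(10, 8)*(-26))*(-152) = ((8/3)*(-26))*(-152) = -208/3*(-152) = 31616/3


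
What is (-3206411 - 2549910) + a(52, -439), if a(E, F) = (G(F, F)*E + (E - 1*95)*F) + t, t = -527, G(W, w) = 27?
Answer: -5736567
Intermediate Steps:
a(E, F) = -527 + 27*E + F*(-95 + E) (a(E, F) = (27*E + (E - 1*95)*F) - 527 = (27*E + (E - 95)*F) - 527 = (27*E + (-95 + E)*F) - 527 = (27*E + F*(-95 + E)) - 527 = -527 + 27*E + F*(-95 + E))
(-3206411 - 2549910) + a(52, -439) = (-3206411 - 2549910) + (-527 - 95*(-439) + 27*52 + 52*(-439)) = -5756321 + (-527 + 41705 + 1404 - 22828) = -5756321 + 19754 = -5736567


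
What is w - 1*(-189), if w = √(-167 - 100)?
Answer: 189 + I*√267 ≈ 189.0 + 16.34*I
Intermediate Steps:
w = I*√267 (w = √(-267) = I*√267 ≈ 16.34*I)
w - 1*(-189) = I*√267 - 1*(-189) = I*√267 + 189 = 189 + I*√267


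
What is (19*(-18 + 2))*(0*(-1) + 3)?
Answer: -912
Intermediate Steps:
(19*(-18 + 2))*(0*(-1) + 3) = (19*(-16))*(0 + 3) = -304*3 = -912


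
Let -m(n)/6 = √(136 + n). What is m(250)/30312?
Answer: -√386/5052 ≈ -0.0038889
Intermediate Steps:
m(n) = -6*√(136 + n)
m(250)/30312 = -6*√(136 + 250)/30312 = -6*√386*(1/30312) = -√386/5052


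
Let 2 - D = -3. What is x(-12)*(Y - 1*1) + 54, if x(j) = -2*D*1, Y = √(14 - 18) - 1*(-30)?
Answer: -236 - 20*I ≈ -236.0 - 20.0*I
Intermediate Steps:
D = 5 (D = 2 - 1*(-3) = 2 + 3 = 5)
Y = 30 + 2*I (Y = √(-4) + 30 = 2*I + 30 = 30 + 2*I ≈ 30.0 + 2.0*I)
x(j) = -10 (x(j) = -2*5*1 = -10*1 = -10)
x(-12)*(Y - 1*1) + 54 = -10*((30 + 2*I) - 1*1) + 54 = -10*((30 + 2*I) - 1) + 54 = -10*(29 + 2*I) + 54 = (-290 - 20*I) + 54 = -236 - 20*I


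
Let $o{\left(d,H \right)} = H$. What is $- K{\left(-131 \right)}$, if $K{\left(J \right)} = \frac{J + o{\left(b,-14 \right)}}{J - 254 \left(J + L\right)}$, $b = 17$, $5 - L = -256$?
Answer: $- \frac{145}{33151} \approx -0.0043739$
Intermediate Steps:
$L = 261$ ($L = 5 - -256 = 5 + 256 = 261$)
$K{\left(J \right)} = \frac{-14 + J}{-66294 - 253 J}$ ($K{\left(J \right)} = \frac{J - 14}{J - 254 \left(J + 261\right)} = \frac{-14 + J}{J - 254 \left(261 + J\right)} = \frac{-14 + J}{J - \left(66294 + 254 J\right)} = \frac{-14 + J}{-66294 - 253 J}$)
$- K{\left(-131 \right)} = - \frac{14 - -131}{66294 + 253 \left(-131\right)} = - \frac{14 + 131}{66294 - 33143} = - \frac{145}{33151}$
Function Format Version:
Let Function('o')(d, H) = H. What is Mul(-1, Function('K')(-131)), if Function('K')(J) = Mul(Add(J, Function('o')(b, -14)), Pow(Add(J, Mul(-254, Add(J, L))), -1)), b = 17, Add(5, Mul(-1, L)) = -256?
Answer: Rational(-145, 33151) ≈ -0.0043739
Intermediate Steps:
L = 261 (L = Add(5, Mul(-1, -256)) = Add(5, 256) = 261)
Function('K')(J) = Mul(Pow(Add(-66294, Mul(-253, J)), -1), Add(-14, J)) (Function('K')(J) = Mul(Add(J, -14), Pow(Add(J, Mul(-254, Add(J, 261))), -1)) = Mul(Add(-14, J), Pow(Add(J, Mul(-254, Add(261, J))), -1)) = Mul(Add(-14, J), Pow(Add(J, Add(-66294, Mul(-254, J))), -1)) = Mul(Add(-14, J), Pow(Add(-66294, Mul(-253, J)), -1)) = Mul(Pow(Add(-66294, Mul(-253, J)), -1), Add(-14, J)))
Mul(-1, Function('K')(-131)) = Mul(-1, Mul(Pow(Add(66294, Mul(253, -131)), -1), Add(14, Mul(-1, -131)))) = Mul(-1, Mul(Pow(Add(66294, -33143), -1), Add(14, 131))) = Mul(-1, Mul(Pow(33151, -1), 145)) = Mul(-1, Mul(Rational(1, 33151), 145)) = Mul(-1, Rational(145, 33151)) = Rational(-145, 33151)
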